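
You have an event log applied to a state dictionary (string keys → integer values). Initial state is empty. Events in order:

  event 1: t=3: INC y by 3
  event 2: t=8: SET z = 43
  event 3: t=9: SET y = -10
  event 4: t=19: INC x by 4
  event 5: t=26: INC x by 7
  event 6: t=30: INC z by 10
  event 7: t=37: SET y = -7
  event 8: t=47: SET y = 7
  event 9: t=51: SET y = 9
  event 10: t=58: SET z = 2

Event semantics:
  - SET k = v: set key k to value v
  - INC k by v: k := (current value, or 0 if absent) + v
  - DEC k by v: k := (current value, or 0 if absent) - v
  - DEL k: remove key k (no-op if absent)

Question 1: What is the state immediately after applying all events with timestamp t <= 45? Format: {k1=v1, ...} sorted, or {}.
Answer: {x=11, y=-7, z=53}

Derivation:
Apply events with t <= 45 (7 events):
  after event 1 (t=3: INC y by 3): {y=3}
  after event 2 (t=8: SET z = 43): {y=3, z=43}
  after event 3 (t=9: SET y = -10): {y=-10, z=43}
  after event 4 (t=19: INC x by 4): {x=4, y=-10, z=43}
  after event 5 (t=26: INC x by 7): {x=11, y=-10, z=43}
  after event 6 (t=30: INC z by 10): {x=11, y=-10, z=53}
  after event 7 (t=37: SET y = -7): {x=11, y=-7, z=53}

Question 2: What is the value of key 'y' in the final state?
Track key 'y' through all 10 events:
  event 1 (t=3: INC y by 3): y (absent) -> 3
  event 2 (t=8: SET z = 43): y unchanged
  event 3 (t=9: SET y = -10): y 3 -> -10
  event 4 (t=19: INC x by 4): y unchanged
  event 5 (t=26: INC x by 7): y unchanged
  event 6 (t=30: INC z by 10): y unchanged
  event 7 (t=37: SET y = -7): y -10 -> -7
  event 8 (t=47: SET y = 7): y -7 -> 7
  event 9 (t=51: SET y = 9): y 7 -> 9
  event 10 (t=58: SET z = 2): y unchanged
Final: y = 9

Answer: 9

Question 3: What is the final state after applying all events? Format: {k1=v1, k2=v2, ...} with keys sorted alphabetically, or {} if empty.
Answer: {x=11, y=9, z=2}

Derivation:
  after event 1 (t=3: INC y by 3): {y=3}
  after event 2 (t=8: SET z = 43): {y=3, z=43}
  after event 3 (t=9: SET y = -10): {y=-10, z=43}
  after event 4 (t=19: INC x by 4): {x=4, y=-10, z=43}
  after event 5 (t=26: INC x by 7): {x=11, y=-10, z=43}
  after event 6 (t=30: INC z by 10): {x=11, y=-10, z=53}
  after event 7 (t=37: SET y = -7): {x=11, y=-7, z=53}
  after event 8 (t=47: SET y = 7): {x=11, y=7, z=53}
  after event 9 (t=51: SET y = 9): {x=11, y=9, z=53}
  after event 10 (t=58: SET z = 2): {x=11, y=9, z=2}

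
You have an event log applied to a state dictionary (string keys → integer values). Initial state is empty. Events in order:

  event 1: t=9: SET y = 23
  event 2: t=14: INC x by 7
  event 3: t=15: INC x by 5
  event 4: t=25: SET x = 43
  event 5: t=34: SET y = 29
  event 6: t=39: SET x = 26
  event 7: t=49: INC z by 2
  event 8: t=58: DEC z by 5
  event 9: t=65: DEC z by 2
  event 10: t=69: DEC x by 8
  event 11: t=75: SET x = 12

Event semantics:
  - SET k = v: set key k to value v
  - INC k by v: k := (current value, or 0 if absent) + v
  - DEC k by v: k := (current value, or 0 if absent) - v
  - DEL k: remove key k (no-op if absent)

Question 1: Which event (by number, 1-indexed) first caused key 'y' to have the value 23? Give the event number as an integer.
Answer: 1

Derivation:
Looking for first event where y becomes 23:
  event 1: y (absent) -> 23  <-- first match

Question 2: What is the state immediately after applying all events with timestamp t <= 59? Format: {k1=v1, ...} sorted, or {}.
Answer: {x=26, y=29, z=-3}

Derivation:
Apply events with t <= 59 (8 events):
  after event 1 (t=9: SET y = 23): {y=23}
  after event 2 (t=14: INC x by 7): {x=7, y=23}
  after event 3 (t=15: INC x by 5): {x=12, y=23}
  after event 4 (t=25: SET x = 43): {x=43, y=23}
  after event 5 (t=34: SET y = 29): {x=43, y=29}
  after event 6 (t=39: SET x = 26): {x=26, y=29}
  after event 7 (t=49: INC z by 2): {x=26, y=29, z=2}
  after event 8 (t=58: DEC z by 5): {x=26, y=29, z=-3}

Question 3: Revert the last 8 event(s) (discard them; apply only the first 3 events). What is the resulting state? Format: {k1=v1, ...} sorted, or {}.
Answer: {x=12, y=23}

Derivation:
Keep first 3 events (discard last 8):
  after event 1 (t=9: SET y = 23): {y=23}
  after event 2 (t=14: INC x by 7): {x=7, y=23}
  after event 3 (t=15: INC x by 5): {x=12, y=23}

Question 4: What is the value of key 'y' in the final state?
Answer: 29

Derivation:
Track key 'y' through all 11 events:
  event 1 (t=9: SET y = 23): y (absent) -> 23
  event 2 (t=14: INC x by 7): y unchanged
  event 3 (t=15: INC x by 5): y unchanged
  event 4 (t=25: SET x = 43): y unchanged
  event 5 (t=34: SET y = 29): y 23 -> 29
  event 6 (t=39: SET x = 26): y unchanged
  event 7 (t=49: INC z by 2): y unchanged
  event 8 (t=58: DEC z by 5): y unchanged
  event 9 (t=65: DEC z by 2): y unchanged
  event 10 (t=69: DEC x by 8): y unchanged
  event 11 (t=75: SET x = 12): y unchanged
Final: y = 29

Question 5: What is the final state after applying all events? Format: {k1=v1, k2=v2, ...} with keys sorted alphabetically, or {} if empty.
Answer: {x=12, y=29, z=-5}

Derivation:
  after event 1 (t=9: SET y = 23): {y=23}
  after event 2 (t=14: INC x by 7): {x=7, y=23}
  after event 3 (t=15: INC x by 5): {x=12, y=23}
  after event 4 (t=25: SET x = 43): {x=43, y=23}
  after event 5 (t=34: SET y = 29): {x=43, y=29}
  after event 6 (t=39: SET x = 26): {x=26, y=29}
  after event 7 (t=49: INC z by 2): {x=26, y=29, z=2}
  after event 8 (t=58: DEC z by 5): {x=26, y=29, z=-3}
  after event 9 (t=65: DEC z by 2): {x=26, y=29, z=-5}
  after event 10 (t=69: DEC x by 8): {x=18, y=29, z=-5}
  after event 11 (t=75: SET x = 12): {x=12, y=29, z=-5}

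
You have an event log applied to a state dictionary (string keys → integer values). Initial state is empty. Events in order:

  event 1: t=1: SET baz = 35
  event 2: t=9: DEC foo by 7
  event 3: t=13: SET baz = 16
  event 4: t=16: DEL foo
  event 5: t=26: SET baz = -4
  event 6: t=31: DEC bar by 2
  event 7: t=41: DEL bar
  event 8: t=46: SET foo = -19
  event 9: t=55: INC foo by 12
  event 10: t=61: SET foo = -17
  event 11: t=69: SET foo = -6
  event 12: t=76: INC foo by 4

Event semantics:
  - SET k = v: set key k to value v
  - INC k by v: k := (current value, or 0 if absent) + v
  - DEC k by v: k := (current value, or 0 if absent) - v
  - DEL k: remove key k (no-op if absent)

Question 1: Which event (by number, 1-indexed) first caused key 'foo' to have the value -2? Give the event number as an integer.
Looking for first event where foo becomes -2:
  event 2: foo = -7
  event 3: foo = -7
  event 4: foo = (absent)
  event 8: foo = -19
  event 9: foo = -7
  event 10: foo = -17
  event 11: foo = -6
  event 12: foo -6 -> -2  <-- first match

Answer: 12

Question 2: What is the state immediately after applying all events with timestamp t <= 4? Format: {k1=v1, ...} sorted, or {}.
Apply events with t <= 4 (1 events):
  after event 1 (t=1: SET baz = 35): {baz=35}

Answer: {baz=35}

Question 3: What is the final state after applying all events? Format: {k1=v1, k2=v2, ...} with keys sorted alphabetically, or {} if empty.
Answer: {baz=-4, foo=-2}

Derivation:
  after event 1 (t=1: SET baz = 35): {baz=35}
  after event 2 (t=9: DEC foo by 7): {baz=35, foo=-7}
  after event 3 (t=13: SET baz = 16): {baz=16, foo=-7}
  after event 4 (t=16: DEL foo): {baz=16}
  after event 5 (t=26: SET baz = -4): {baz=-4}
  after event 6 (t=31: DEC bar by 2): {bar=-2, baz=-4}
  after event 7 (t=41: DEL bar): {baz=-4}
  after event 8 (t=46: SET foo = -19): {baz=-4, foo=-19}
  after event 9 (t=55: INC foo by 12): {baz=-4, foo=-7}
  after event 10 (t=61: SET foo = -17): {baz=-4, foo=-17}
  after event 11 (t=69: SET foo = -6): {baz=-4, foo=-6}
  after event 12 (t=76: INC foo by 4): {baz=-4, foo=-2}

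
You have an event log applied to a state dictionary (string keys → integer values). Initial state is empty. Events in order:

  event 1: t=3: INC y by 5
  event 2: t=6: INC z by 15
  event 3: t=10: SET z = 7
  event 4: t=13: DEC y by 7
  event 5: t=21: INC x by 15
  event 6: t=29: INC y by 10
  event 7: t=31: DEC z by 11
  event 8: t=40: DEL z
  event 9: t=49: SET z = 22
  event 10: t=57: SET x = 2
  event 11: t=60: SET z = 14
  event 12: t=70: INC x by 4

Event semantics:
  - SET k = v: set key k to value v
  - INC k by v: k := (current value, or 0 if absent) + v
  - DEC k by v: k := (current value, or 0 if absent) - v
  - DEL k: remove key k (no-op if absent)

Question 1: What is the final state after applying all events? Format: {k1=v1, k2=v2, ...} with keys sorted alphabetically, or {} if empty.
  after event 1 (t=3: INC y by 5): {y=5}
  after event 2 (t=6: INC z by 15): {y=5, z=15}
  after event 3 (t=10: SET z = 7): {y=5, z=7}
  after event 4 (t=13: DEC y by 7): {y=-2, z=7}
  after event 5 (t=21: INC x by 15): {x=15, y=-2, z=7}
  after event 6 (t=29: INC y by 10): {x=15, y=8, z=7}
  after event 7 (t=31: DEC z by 11): {x=15, y=8, z=-4}
  after event 8 (t=40: DEL z): {x=15, y=8}
  after event 9 (t=49: SET z = 22): {x=15, y=8, z=22}
  after event 10 (t=57: SET x = 2): {x=2, y=8, z=22}
  after event 11 (t=60: SET z = 14): {x=2, y=8, z=14}
  after event 12 (t=70: INC x by 4): {x=6, y=8, z=14}

Answer: {x=6, y=8, z=14}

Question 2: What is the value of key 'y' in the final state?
Track key 'y' through all 12 events:
  event 1 (t=3: INC y by 5): y (absent) -> 5
  event 2 (t=6: INC z by 15): y unchanged
  event 3 (t=10: SET z = 7): y unchanged
  event 4 (t=13: DEC y by 7): y 5 -> -2
  event 5 (t=21: INC x by 15): y unchanged
  event 6 (t=29: INC y by 10): y -2 -> 8
  event 7 (t=31: DEC z by 11): y unchanged
  event 8 (t=40: DEL z): y unchanged
  event 9 (t=49: SET z = 22): y unchanged
  event 10 (t=57: SET x = 2): y unchanged
  event 11 (t=60: SET z = 14): y unchanged
  event 12 (t=70: INC x by 4): y unchanged
Final: y = 8

Answer: 8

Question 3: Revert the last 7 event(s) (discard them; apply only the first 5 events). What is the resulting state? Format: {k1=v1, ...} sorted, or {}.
Answer: {x=15, y=-2, z=7}

Derivation:
Keep first 5 events (discard last 7):
  after event 1 (t=3: INC y by 5): {y=5}
  after event 2 (t=6: INC z by 15): {y=5, z=15}
  after event 3 (t=10: SET z = 7): {y=5, z=7}
  after event 4 (t=13: DEC y by 7): {y=-2, z=7}
  after event 5 (t=21: INC x by 15): {x=15, y=-2, z=7}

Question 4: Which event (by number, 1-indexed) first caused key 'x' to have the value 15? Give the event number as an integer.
Looking for first event where x becomes 15:
  event 5: x (absent) -> 15  <-- first match

Answer: 5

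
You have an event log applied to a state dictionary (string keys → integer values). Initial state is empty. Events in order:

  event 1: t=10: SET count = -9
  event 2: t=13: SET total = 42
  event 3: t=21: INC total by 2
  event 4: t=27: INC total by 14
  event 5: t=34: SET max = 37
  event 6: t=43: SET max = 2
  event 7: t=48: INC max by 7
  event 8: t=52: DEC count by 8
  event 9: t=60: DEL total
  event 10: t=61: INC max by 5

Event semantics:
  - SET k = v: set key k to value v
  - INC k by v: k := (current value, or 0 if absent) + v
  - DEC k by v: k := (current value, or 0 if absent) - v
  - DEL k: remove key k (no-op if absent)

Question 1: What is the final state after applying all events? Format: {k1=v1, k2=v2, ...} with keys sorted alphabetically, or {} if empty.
  after event 1 (t=10: SET count = -9): {count=-9}
  after event 2 (t=13: SET total = 42): {count=-9, total=42}
  after event 3 (t=21: INC total by 2): {count=-9, total=44}
  after event 4 (t=27: INC total by 14): {count=-9, total=58}
  after event 5 (t=34: SET max = 37): {count=-9, max=37, total=58}
  after event 6 (t=43: SET max = 2): {count=-9, max=2, total=58}
  after event 7 (t=48: INC max by 7): {count=-9, max=9, total=58}
  after event 8 (t=52: DEC count by 8): {count=-17, max=9, total=58}
  after event 9 (t=60: DEL total): {count=-17, max=9}
  after event 10 (t=61: INC max by 5): {count=-17, max=14}

Answer: {count=-17, max=14}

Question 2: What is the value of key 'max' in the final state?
Track key 'max' through all 10 events:
  event 1 (t=10: SET count = -9): max unchanged
  event 2 (t=13: SET total = 42): max unchanged
  event 3 (t=21: INC total by 2): max unchanged
  event 4 (t=27: INC total by 14): max unchanged
  event 5 (t=34: SET max = 37): max (absent) -> 37
  event 6 (t=43: SET max = 2): max 37 -> 2
  event 7 (t=48: INC max by 7): max 2 -> 9
  event 8 (t=52: DEC count by 8): max unchanged
  event 9 (t=60: DEL total): max unchanged
  event 10 (t=61: INC max by 5): max 9 -> 14
Final: max = 14

Answer: 14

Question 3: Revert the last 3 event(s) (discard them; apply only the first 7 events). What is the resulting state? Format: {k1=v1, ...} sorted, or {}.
Keep first 7 events (discard last 3):
  after event 1 (t=10: SET count = -9): {count=-9}
  after event 2 (t=13: SET total = 42): {count=-9, total=42}
  after event 3 (t=21: INC total by 2): {count=-9, total=44}
  after event 4 (t=27: INC total by 14): {count=-9, total=58}
  after event 5 (t=34: SET max = 37): {count=-9, max=37, total=58}
  after event 6 (t=43: SET max = 2): {count=-9, max=2, total=58}
  after event 7 (t=48: INC max by 7): {count=-9, max=9, total=58}

Answer: {count=-9, max=9, total=58}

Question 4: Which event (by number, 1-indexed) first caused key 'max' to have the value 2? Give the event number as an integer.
Answer: 6

Derivation:
Looking for first event where max becomes 2:
  event 5: max = 37
  event 6: max 37 -> 2  <-- first match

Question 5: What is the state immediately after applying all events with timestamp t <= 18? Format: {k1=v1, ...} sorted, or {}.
Answer: {count=-9, total=42}

Derivation:
Apply events with t <= 18 (2 events):
  after event 1 (t=10: SET count = -9): {count=-9}
  after event 2 (t=13: SET total = 42): {count=-9, total=42}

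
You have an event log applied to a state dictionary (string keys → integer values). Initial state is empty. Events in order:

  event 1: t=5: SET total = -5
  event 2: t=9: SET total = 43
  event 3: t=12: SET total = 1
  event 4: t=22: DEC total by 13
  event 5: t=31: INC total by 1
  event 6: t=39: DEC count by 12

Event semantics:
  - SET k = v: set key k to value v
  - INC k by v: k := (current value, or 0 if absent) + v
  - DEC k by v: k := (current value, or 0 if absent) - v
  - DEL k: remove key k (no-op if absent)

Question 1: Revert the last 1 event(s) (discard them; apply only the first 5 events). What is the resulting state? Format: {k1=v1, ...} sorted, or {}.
Answer: {total=-11}

Derivation:
Keep first 5 events (discard last 1):
  after event 1 (t=5: SET total = -5): {total=-5}
  after event 2 (t=9: SET total = 43): {total=43}
  after event 3 (t=12: SET total = 1): {total=1}
  after event 4 (t=22: DEC total by 13): {total=-12}
  after event 5 (t=31: INC total by 1): {total=-11}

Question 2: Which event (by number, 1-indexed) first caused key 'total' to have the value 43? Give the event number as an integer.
Looking for first event where total becomes 43:
  event 1: total = -5
  event 2: total -5 -> 43  <-- first match

Answer: 2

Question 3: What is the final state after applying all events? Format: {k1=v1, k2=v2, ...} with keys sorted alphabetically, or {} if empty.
Answer: {count=-12, total=-11}

Derivation:
  after event 1 (t=5: SET total = -5): {total=-5}
  after event 2 (t=9: SET total = 43): {total=43}
  after event 3 (t=12: SET total = 1): {total=1}
  after event 4 (t=22: DEC total by 13): {total=-12}
  after event 5 (t=31: INC total by 1): {total=-11}
  after event 6 (t=39: DEC count by 12): {count=-12, total=-11}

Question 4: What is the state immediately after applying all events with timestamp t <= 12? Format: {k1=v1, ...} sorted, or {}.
Apply events with t <= 12 (3 events):
  after event 1 (t=5: SET total = -5): {total=-5}
  after event 2 (t=9: SET total = 43): {total=43}
  after event 3 (t=12: SET total = 1): {total=1}

Answer: {total=1}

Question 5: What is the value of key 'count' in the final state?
Track key 'count' through all 6 events:
  event 1 (t=5: SET total = -5): count unchanged
  event 2 (t=9: SET total = 43): count unchanged
  event 3 (t=12: SET total = 1): count unchanged
  event 4 (t=22: DEC total by 13): count unchanged
  event 5 (t=31: INC total by 1): count unchanged
  event 6 (t=39: DEC count by 12): count (absent) -> -12
Final: count = -12

Answer: -12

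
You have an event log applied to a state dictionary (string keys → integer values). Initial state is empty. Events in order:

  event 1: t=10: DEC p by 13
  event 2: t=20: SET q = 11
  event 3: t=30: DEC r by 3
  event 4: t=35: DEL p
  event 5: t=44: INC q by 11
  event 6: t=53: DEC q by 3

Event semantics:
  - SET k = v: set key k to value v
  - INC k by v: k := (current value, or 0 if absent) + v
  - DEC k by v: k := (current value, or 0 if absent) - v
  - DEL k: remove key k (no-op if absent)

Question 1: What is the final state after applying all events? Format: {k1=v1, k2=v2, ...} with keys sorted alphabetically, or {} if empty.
  after event 1 (t=10: DEC p by 13): {p=-13}
  after event 2 (t=20: SET q = 11): {p=-13, q=11}
  after event 3 (t=30: DEC r by 3): {p=-13, q=11, r=-3}
  after event 4 (t=35: DEL p): {q=11, r=-3}
  after event 5 (t=44: INC q by 11): {q=22, r=-3}
  after event 6 (t=53: DEC q by 3): {q=19, r=-3}

Answer: {q=19, r=-3}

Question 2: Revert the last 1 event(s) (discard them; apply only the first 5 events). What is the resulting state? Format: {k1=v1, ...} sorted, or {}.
Answer: {q=22, r=-3}

Derivation:
Keep first 5 events (discard last 1):
  after event 1 (t=10: DEC p by 13): {p=-13}
  after event 2 (t=20: SET q = 11): {p=-13, q=11}
  after event 3 (t=30: DEC r by 3): {p=-13, q=11, r=-3}
  after event 4 (t=35: DEL p): {q=11, r=-3}
  after event 5 (t=44: INC q by 11): {q=22, r=-3}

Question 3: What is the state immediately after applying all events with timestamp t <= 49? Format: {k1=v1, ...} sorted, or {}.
Answer: {q=22, r=-3}

Derivation:
Apply events with t <= 49 (5 events):
  after event 1 (t=10: DEC p by 13): {p=-13}
  after event 2 (t=20: SET q = 11): {p=-13, q=11}
  after event 3 (t=30: DEC r by 3): {p=-13, q=11, r=-3}
  after event 4 (t=35: DEL p): {q=11, r=-3}
  after event 5 (t=44: INC q by 11): {q=22, r=-3}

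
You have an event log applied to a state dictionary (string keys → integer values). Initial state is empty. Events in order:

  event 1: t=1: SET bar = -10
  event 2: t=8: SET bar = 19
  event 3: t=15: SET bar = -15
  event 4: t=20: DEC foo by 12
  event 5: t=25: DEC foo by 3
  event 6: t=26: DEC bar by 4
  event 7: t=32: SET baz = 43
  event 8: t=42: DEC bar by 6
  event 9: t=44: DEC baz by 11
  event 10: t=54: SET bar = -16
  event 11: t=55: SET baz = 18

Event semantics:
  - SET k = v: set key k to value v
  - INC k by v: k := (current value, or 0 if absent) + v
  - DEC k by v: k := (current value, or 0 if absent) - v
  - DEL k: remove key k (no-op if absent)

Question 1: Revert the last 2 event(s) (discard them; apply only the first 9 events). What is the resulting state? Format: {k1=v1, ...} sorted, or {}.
Answer: {bar=-25, baz=32, foo=-15}

Derivation:
Keep first 9 events (discard last 2):
  after event 1 (t=1: SET bar = -10): {bar=-10}
  after event 2 (t=8: SET bar = 19): {bar=19}
  after event 3 (t=15: SET bar = -15): {bar=-15}
  after event 4 (t=20: DEC foo by 12): {bar=-15, foo=-12}
  after event 5 (t=25: DEC foo by 3): {bar=-15, foo=-15}
  after event 6 (t=26: DEC bar by 4): {bar=-19, foo=-15}
  after event 7 (t=32: SET baz = 43): {bar=-19, baz=43, foo=-15}
  after event 8 (t=42: DEC bar by 6): {bar=-25, baz=43, foo=-15}
  after event 9 (t=44: DEC baz by 11): {bar=-25, baz=32, foo=-15}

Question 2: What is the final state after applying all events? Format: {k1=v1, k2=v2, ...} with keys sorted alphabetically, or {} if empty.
  after event 1 (t=1: SET bar = -10): {bar=-10}
  after event 2 (t=8: SET bar = 19): {bar=19}
  after event 3 (t=15: SET bar = -15): {bar=-15}
  after event 4 (t=20: DEC foo by 12): {bar=-15, foo=-12}
  after event 5 (t=25: DEC foo by 3): {bar=-15, foo=-15}
  after event 6 (t=26: DEC bar by 4): {bar=-19, foo=-15}
  after event 7 (t=32: SET baz = 43): {bar=-19, baz=43, foo=-15}
  after event 8 (t=42: DEC bar by 6): {bar=-25, baz=43, foo=-15}
  after event 9 (t=44: DEC baz by 11): {bar=-25, baz=32, foo=-15}
  after event 10 (t=54: SET bar = -16): {bar=-16, baz=32, foo=-15}
  after event 11 (t=55: SET baz = 18): {bar=-16, baz=18, foo=-15}

Answer: {bar=-16, baz=18, foo=-15}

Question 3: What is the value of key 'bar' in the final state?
Answer: -16

Derivation:
Track key 'bar' through all 11 events:
  event 1 (t=1: SET bar = -10): bar (absent) -> -10
  event 2 (t=8: SET bar = 19): bar -10 -> 19
  event 3 (t=15: SET bar = -15): bar 19 -> -15
  event 4 (t=20: DEC foo by 12): bar unchanged
  event 5 (t=25: DEC foo by 3): bar unchanged
  event 6 (t=26: DEC bar by 4): bar -15 -> -19
  event 7 (t=32: SET baz = 43): bar unchanged
  event 8 (t=42: DEC bar by 6): bar -19 -> -25
  event 9 (t=44: DEC baz by 11): bar unchanged
  event 10 (t=54: SET bar = -16): bar -25 -> -16
  event 11 (t=55: SET baz = 18): bar unchanged
Final: bar = -16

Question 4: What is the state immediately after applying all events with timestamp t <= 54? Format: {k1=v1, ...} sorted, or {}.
Apply events with t <= 54 (10 events):
  after event 1 (t=1: SET bar = -10): {bar=-10}
  after event 2 (t=8: SET bar = 19): {bar=19}
  after event 3 (t=15: SET bar = -15): {bar=-15}
  after event 4 (t=20: DEC foo by 12): {bar=-15, foo=-12}
  after event 5 (t=25: DEC foo by 3): {bar=-15, foo=-15}
  after event 6 (t=26: DEC bar by 4): {bar=-19, foo=-15}
  after event 7 (t=32: SET baz = 43): {bar=-19, baz=43, foo=-15}
  after event 8 (t=42: DEC bar by 6): {bar=-25, baz=43, foo=-15}
  after event 9 (t=44: DEC baz by 11): {bar=-25, baz=32, foo=-15}
  after event 10 (t=54: SET bar = -16): {bar=-16, baz=32, foo=-15}

Answer: {bar=-16, baz=32, foo=-15}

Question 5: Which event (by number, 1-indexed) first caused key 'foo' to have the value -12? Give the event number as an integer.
Looking for first event where foo becomes -12:
  event 4: foo (absent) -> -12  <-- first match

Answer: 4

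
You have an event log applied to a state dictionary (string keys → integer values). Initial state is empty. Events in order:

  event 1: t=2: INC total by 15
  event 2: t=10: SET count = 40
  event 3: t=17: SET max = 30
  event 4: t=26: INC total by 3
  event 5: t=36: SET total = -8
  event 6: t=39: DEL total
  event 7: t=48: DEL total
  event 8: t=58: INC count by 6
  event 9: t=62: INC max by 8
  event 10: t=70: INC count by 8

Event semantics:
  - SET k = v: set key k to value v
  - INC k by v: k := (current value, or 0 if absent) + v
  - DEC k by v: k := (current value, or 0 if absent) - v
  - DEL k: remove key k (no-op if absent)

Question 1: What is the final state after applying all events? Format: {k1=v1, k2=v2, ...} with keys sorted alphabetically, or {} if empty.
  after event 1 (t=2: INC total by 15): {total=15}
  after event 2 (t=10: SET count = 40): {count=40, total=15}
  after event 3 (t=17: SET max = 30): {count=40, max=30, total=15}
  after event 4 (t=26: INC total by 3): {count=40, max=30, total=18}
  after event 5 (t=36: SET total = -8): {count=40, max=30, total=-8}
  after event 6 (t=39: DEL total): {count=40, max=30}
  after event 7 (t=48: DEL total): {count=40, max=30}
  after event 8 (t=58: INC count by 6): {count=46, max=30}
  after event 9 (t=62: INC max by 8): {count=46, max=38}
  after event 10 (t=70: INC count by 8): {count=54, max=38}

Answer: {count=54, max=38}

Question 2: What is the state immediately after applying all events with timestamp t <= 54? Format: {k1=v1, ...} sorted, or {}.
Apply events with t <= 54 (7 events):
  after event 1 (t=2: INC total by 15): {total=15}
  after event 2 (t=10: SET count = 40): {count=40, total=15}
  after event 3 (t=17: SET max = 30): {count=40, max=30, total=15}
  after event 4 (t=26: INC total by 3): {count=40, max=30, total=18}
  after event 5 (t=36: SET total = -8): {count=40, max=30, total=-8}
  after event 6 (t=39: DEL total): {count=40, max=30}
  after event 7 (t=48: DEL total): {count=40, max=30}

Answer: {count=40, max=30}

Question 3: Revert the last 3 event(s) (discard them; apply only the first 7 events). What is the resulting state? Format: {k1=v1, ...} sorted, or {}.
Answer: {count=40, max=30}

Derivation:
Keep first 7 events (discard last 3):
  after event 1 (t=2: INC total by 15): {total=15}
  after event 2 (t=10: SET count = 40): {count=40, total=15}
  after event 3 (t=17: SET max = 30): {count=40, max=30, total=15}
  after event 4 (t=26: INC total by 3): {count=40, max=30, total=18}
  after event 5 (t=36: SET total = -8): {count=40, max=30, total=-8}
  after event 6 (t=39: DEL total): {count=40, max=30}
  after event 7 (t=48: DEL total): {count=40, max=30}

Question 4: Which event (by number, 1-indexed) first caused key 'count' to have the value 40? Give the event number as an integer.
Looking for first event where count becomes 40:
  event 2: count (absent) -> 40  <-- first match

Answer: 2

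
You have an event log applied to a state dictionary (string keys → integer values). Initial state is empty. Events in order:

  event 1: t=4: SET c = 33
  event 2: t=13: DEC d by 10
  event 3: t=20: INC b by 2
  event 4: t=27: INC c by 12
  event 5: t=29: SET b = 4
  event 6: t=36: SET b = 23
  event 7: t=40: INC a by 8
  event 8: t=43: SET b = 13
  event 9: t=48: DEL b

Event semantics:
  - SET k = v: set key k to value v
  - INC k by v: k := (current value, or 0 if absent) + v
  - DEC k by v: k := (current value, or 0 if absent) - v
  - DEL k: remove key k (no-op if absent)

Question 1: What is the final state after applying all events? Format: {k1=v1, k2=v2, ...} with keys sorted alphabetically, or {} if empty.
  after event 1 (t=4: SET c = 33): {c=33}
  after event 2 (t=13: DEC d by 10): {c=33, d=-10}
  after event 3 (t=20: INC b by 2): {b=2, c=33, d=-10}
  after event 4 (t=27: INC c by 12): {b=2, c=45, d=-10}
  after event 5 (t=29: SET b = 4): {b=4, c=45, d=-10}
  after event 6 (t=36: SET b = 23): {b=23, c=45, d=-10}
  after event 7 (t=40: INC a by 8): {a=8, b=23, c=45, d=-10}
  after event 8 (t=43: SET b = 13): {a=8, b=13, c=45, d=-10}
  after event 9 (t=48: DEL b): {a=8, c=45, d=-10}

Answer: {a=8, c=45, d=-10}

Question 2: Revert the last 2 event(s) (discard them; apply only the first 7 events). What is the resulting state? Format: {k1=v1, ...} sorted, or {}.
Keep first 7 events (discard last 2):
  after event 1 (t=4: SET c = 33): {c=33}
  after event 2 (t=13: DEC d by 10): {c=33, d=-10}
  after event 3 (t=20: INC b by 2): {b=2, c=33, d=-10}
  after event 4 (t=27: INC c by 12): {b=2, c=45, d=-10}
  after event 5 (t=29: SET b = 4): {b=4, c=45, d=-10}
  after event 6 (t=36: SET b = 23): {b=23, c=45, d=-10}
  after event 7 (t=40: INC a by 8): {a=8, b=23, c=45, d=-10}

Answer: {a=8, b=23, c=45, d=-10}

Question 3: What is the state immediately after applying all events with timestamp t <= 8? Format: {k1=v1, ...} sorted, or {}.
Apply events with t <= 8 (1 events):
  after event 1 (t=4: SET c = 33): {c=33}

Answer: {c=33}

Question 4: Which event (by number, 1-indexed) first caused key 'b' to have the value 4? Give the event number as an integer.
Looking for first event where b becomes 4:
  event 3: b = 2
  event 4: b = 2
  event 5: b 2 -> 4  <-- first match

Answer: 5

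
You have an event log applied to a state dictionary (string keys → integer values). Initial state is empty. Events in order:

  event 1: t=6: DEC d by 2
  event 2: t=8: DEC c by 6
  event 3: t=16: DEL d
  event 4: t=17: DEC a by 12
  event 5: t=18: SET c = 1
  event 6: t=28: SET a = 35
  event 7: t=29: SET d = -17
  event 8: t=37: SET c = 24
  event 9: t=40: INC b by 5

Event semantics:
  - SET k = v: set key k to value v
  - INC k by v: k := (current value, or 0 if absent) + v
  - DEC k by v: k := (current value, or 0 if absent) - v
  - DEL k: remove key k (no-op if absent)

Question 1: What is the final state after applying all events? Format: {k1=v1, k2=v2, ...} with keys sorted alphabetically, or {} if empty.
  after event 1 (t=6: DEC d by 2): {d=-2}
  after event 2 (t=8: DEC c by 6): {c=-6, d=-2}
  after event 3 (t=16: DEL d): {c=-6}
  after event 4 (t=17: DEC a by 12): {a=-12, c=-6}
  after event 5 (t=18: SET c = 1): {a=-12, c=1}
  after event 6 (t=28: SET a = 35): {a=35, c=1}
  after event 7 (t=29: SET d = -17): {a=35, c=1, d=-17}
  after event 8 (t=37: SET c = 24): {a=35, c=24, d=-17}
  after event 9 (t=40: INC b by 5): {a=35, b=5, c=24, d=-17}

Answer: {a=35, b=5, c=24, d=-17}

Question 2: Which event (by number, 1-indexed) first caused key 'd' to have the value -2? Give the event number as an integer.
Looking for first event where d becomes -2:
  event 1: d (absent) -> -2  <-- first match

Answer: 1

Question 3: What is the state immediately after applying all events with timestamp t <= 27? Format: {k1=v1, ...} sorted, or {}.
Apply events with t <= 27 (5 events):
  after event 1 (t=6: DEC d by 2): {d=-2}
  after event 2 (t=8: DEC c by 6): {c=-6, d=-2}
  after event 3 (t=16: DEL d): {c=-6}
  after event 4 (t=17: DEC a by 12): {a=-12, c=-6}
  after event 5 (t=18: SET c = 1): {a=-12, c=1}

Answer: {a=-12, c=1}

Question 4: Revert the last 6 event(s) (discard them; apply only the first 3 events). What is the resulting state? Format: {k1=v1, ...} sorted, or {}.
Keep first 3 events (discard last 6):
  after event 1 (t=6: DEC d by 2): {d=-2}
  after event 2 (t=8: DEC c by 6): {c=-6, d=-2}
  after event 3 (t=16: DEL d): {c=-6}

Answer: {c=-6}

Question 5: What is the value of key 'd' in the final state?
Answer: -17

Derivation:
Track key 'd' through all 9 events:
  event 1 (t=6: DEC d by 2): d (absent) -> -2
  event 2 (t=8: DEC c by 6): d unchanged
  event 3 (t=16: DEL d): d -2 -> (absent)
  event 4 (t=17: DEC a by 12): d unchanged
  event 5 (t=18: SET c = 1): d unchanged
  event 6 (t=28: SET a = 35): d unchanged
  event 7 (t=29: SET d = -17): d (absent) -> -17
  event 8 (t=37: SET c = 24): d unchanged
  event 9 (t=40: INC b by 5): d unchanged
Final: d = -17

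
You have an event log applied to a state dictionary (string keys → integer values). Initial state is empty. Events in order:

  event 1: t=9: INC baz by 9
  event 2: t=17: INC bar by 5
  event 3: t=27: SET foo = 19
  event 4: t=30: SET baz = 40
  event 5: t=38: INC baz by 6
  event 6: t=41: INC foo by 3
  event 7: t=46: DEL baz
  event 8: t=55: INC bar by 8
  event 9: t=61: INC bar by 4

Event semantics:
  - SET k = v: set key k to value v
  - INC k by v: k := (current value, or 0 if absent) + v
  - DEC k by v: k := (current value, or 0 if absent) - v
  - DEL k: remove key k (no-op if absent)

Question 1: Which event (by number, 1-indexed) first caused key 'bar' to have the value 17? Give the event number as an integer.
Answer: 9

Derivation:
Looking for first event where bar becomes 17:
  event 2: bar = 5
  event 3: bar = 5
  event 4: bar = 5
  event 5: bar = 5
  event 6: bar = 5
  event 7: bar = 5
  event 8: bar = 13
  event 9: bar 13 -> 17  <-- first match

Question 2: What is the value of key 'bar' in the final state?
Track key 'bar' through all 9 events:
  event 1 (t=9: INC baz by 9): bar unchanged
  event 2 (t=17: INC bar by 5): bar (absent) -> 5
  event 3 (t=27: SET foo = 19): bar unchanged
  event 4 (t=30: SET baz = 40): bar unchanged
  event 5 (t=38: INC baz by 6): bar unchanged
  event 6 (t=41: INC foo by 3): bar unchanged
  event 7 (t=46: DEL baz): bar unchanged
  event 8 (t=55: INC bar by 8): bar 5 -> 13
  event 9 (t=61: INC bar by 4): bar 13 -> 17
Final: bar = 17

Answer: 17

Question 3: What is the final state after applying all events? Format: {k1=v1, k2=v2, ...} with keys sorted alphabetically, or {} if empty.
Answer: {bar=17, foo=22}

Derivation:
  after event 1 (t=9: INC baz by 9): {baz=9}
  after event 2 (t=17: INC bar by 5): {bar=5, baz=9}
  after event 3 (t=27: SET foo = 19): {bar=5, baz=9, foo=19}
  after event 4 (t=30: SET baz = 40): {bar=5, baz=40, foo=19}
  after event 5 (t=38: INC baz by 6): {bar=5, baz=46, foo=19}
  after event 6 (t=41: INC foo by 3): {bar=5, baz=46, foo=22}
  after event 7 (t=46: DEL baz): {bar=5, foo=22}
  after event 8 (t=55: INC bar by 8): {bar=13, foo=22}
  after event 9 (t=61: INC bar by 4): {bar=17, foo=22}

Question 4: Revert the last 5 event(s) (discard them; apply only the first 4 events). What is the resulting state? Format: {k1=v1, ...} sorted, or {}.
Answer: {bar=5, baz=40, foo=19}

Derivation:
Keep first 4 events (discard last 5):
  after event 1 (t=9: INC baz by 9): {baz=9}
  after event 2 (t=17: INC bar by 5): {bar=5, baz=9}
  after event 3 (t=27: SET foo = 19): {bar=5, baz=9, foo=19}
  after event 4 (t=30: SET baz = 40): {bar=5, baz=40, foo=19}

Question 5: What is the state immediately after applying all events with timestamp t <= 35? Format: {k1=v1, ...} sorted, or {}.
Answer: {bar=5, baz=40, foo=19}

Derivation:
Apply events with t <= 35 (4 events):
  after event 1 (t=9: INC baz by 9): {baz=9}
  after event 2 (t=17: INC bar by 5): {bar=5, baz=9}
  after event 3 (t=27: SET foo = 19): {bar=5, baz=9, foo=19}
  after event 4 (t=30: SET baz = 40): {bar=5, baz=40, foo=19}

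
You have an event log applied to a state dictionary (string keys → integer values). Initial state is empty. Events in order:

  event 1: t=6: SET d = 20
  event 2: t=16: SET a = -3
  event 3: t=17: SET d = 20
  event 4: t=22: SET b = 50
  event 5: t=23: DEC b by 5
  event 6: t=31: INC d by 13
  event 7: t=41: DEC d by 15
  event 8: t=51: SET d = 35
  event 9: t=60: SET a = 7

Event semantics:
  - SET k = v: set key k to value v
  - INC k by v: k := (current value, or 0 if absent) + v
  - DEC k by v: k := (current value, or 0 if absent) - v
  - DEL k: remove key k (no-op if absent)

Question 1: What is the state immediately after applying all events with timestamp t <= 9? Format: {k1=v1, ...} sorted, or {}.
Answer: {d=20}

Derivation:
Apply events with t <= 9 (1 events):
  after event 1 (t=6: SET d = 20): {d=20}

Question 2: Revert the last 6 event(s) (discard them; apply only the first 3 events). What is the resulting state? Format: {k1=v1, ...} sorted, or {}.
Keep first 3 events (discard last 6):
  after event 1 (t=6: SET d = 20): {d=20}
  after event 2 (t=16: SET a = -3): {a=-3, d=20}
  after event 3 (t=17: SET d = 20): {a=-3, d=20}

Answer: {a=-3, d=20}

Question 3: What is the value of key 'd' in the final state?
Answer: 35

Derivation:
Track key 'd' through all 9 events:
  event 1 (t=6: SET d = 20): d (absent) -> 20
  event 2 (t=16: SET a = -3): d unchanged
  event 3 (t=17: SET d = 20): d 20 -> 20
  event 4 (t=22: SET b = 50): d unchanged
  event 5 (t=23: DEC b by 5): d unchanged
  event 6 (t=31: INC d by 13): d 20 -> 33
  event 7 (t=41: DEC d by 15): d 33 -> 18
  event 8 (t=51: SET d = 35): d 18 -> 35
  event 9 (t=60: SET a = 7): d unchanged
Final: d = 35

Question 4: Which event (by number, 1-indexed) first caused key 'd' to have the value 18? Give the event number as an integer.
Answer: 7

Derivation:
Looking for first event where d becomes 18:
  event 1: d = 20
  event 2: d = 20
  event 3: d = 20
  event 4: d = 20
  event 5: d = 20
  event 6: d = 33
  event 7: d 33 -> 18  <-- first match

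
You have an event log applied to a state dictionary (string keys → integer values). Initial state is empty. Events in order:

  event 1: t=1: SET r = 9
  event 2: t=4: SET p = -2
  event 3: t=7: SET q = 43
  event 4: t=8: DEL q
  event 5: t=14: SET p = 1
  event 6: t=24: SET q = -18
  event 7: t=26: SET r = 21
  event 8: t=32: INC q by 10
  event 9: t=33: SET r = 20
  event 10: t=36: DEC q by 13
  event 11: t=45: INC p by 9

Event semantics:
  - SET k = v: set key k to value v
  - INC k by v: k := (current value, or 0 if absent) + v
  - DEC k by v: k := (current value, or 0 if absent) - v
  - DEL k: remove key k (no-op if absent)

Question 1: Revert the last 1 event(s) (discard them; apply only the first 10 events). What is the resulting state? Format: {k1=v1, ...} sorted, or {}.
Keep first 10 events (discard last 1):
  after event 1 (t=1: SET r = 9): {r=9}
  after event 2 (t=4: SET p = -2): {p=-2, r=9}
  after event 3 (t=7: SET q = 43): {p=-2, q=43, r=9}
  after event 4 (t=8: DEL q): {p=-2, r=9}
  after event 5 (t=14: SET p = 1): {p=1, r=9}
  after event 6 (t=24: SET q = -18): {p=1, q=-18, r=9}
  after event 7 (t=26: SET r = 21): {p=1, q=-18, r=21}
  after event 8 (t=32: INC q by 10): {p=1, q=-8, r=21}
  after event 9 (t=33: SET r = 20): {p=1, q=-8, r=20}
  after event 10 (t=36: DEC q by 13): {p=1, q=-21, r=20}

Answer: {p=1, q=-21, r=20}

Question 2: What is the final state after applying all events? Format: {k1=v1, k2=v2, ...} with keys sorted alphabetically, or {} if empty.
Answer: {p=10, q=-21, r=20}

Derivation:
  after event 1 (t=1: SET r = 9): {r=9}
  after event 2 (t=4: SET p = -2): {p=-2, r=9}
  after event 3 (t=7: SET q = 43): {p=-2, q=43, r=9}
  after event 4 (t=8: DEL q): {p=-2, r=9}
  after event 5 (t=14: SET p = 1): {p=1, r=9}
  after event 6 (t=24: SET q = -18): {p=1, q=-18, r=9}
  after event 7 (t=26: SET r = 21): {p=1, q=-18, r=21}
  after event 8 (t=32: INC q by 10): {p=1, q=-8, r=21}
  after event 9 (t=33: SET r = 20): {p=1, q=-8, r=20}
  after event 10 (t=36: DEC q by 13): {p=1, q=-21, r=20}
  after event 11 (t=45: INC p by 9): {p=10, q=-21, r=20}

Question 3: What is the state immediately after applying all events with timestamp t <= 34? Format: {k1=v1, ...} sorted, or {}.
Apply events with t <= 34 (9 events):
  after event 1 (t=1: SET r = 9): {r=9}
  after event 2 (t=4: SET p = -2): {p=-2, r=9}
  after event 3 (t=7: SET q = 43): {p=-2, q=43, r=9}
  after event 4 (t=8: DEL q): {p=-2, r=9}
  after event 5 (t=14: SET p = 1): {p=1, r=9}
  after event 6 (t=24: SET q = -18): {p=1, q=-18, r=9}
  after event 7 (t=26: SET r = 21): {p=1, q=-18, r=21}
  after event 8 (t=32: INC q by 10): {p=1, q=-8, r=21}
  after event 9 (t=33: SET r = 20): {p=1, q=-8, r=20}

Answer: {p=1, q=-8, r=20}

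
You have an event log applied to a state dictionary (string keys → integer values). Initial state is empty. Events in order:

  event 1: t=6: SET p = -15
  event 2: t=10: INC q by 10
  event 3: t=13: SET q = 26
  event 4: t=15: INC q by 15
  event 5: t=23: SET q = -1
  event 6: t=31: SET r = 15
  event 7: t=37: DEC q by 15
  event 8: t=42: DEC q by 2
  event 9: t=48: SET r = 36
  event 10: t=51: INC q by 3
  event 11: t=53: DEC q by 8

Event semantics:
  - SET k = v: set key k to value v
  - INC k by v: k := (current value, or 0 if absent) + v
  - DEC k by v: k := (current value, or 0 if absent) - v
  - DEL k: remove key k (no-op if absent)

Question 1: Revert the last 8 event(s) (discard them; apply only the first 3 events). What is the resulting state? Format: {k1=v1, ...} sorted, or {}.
Answer: {p=-15, q=26}

Derivation:
Keep first 3 events (discard last 8):
  after event 1 (t=6: SET p = -15): {p=-15}
  after event 2 (t=10: INC q by 10): {p=-15, q=10}
  after event 3 (t=13: SET q = 26): {p=-15, q=26}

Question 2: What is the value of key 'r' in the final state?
Track key 'r' through all 11 events:
  event 1 (t=6: SET p = -15): r unchanged
  event 2 (t=10: INC q by 10): r unchanged
  event 3 (t=13: SET q = 26): r unchanged
  event 4 (t=15: INC q by 15): r unchanged
  event 5 (t=23: SET q = -1): r unchanged
  event 6 (t=31: SET r = 15): r (absent) -> 15
  event 7 (t=37: DEC q by 15): r unchanged
  event 8 (t=42: DEC q by 2): r unchanged
  event 9 (t=48: SET r = 36): r 15 -> 36
  event 10 (t=51: INC q by 3): r unchanged
  event 11 (t=53: DEC q by 8): r unchanged
Final: r = 36

Answer: 36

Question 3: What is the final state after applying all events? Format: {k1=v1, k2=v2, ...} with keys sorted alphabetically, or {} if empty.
Answer: {p=-15, q=-23, r=36}

Derivation:
  after event 1 (t=6: SET p = -15): {p=-15}
  after event 2 (t=10: INC q by 10): {p=-15, q=10}
  after event 3 (t=13: SET q = 26): {p=-15, q=26}
  after event 4 (t=15: INC q by 15): {p=-15, q=41}
  after event 5 (t=23: SET q = -1): {p=-15, q=-1}
  after event 6 (t=31: SET r = 15): {p=-15, q=-1, r=15}
  after event 7 (t=37: DEC q by 15): {p=-15, q=-16, r=15}
  after event 8 (t=42: DEC q by 2): {p=-15, q=-18, r=15}
  after event 9 (t=48: SET r = 36): {p=-15, q=-18, r=36}
  after event 10 (t=51: INC q by 3): {p=-15, q=-15, r=36}
  after event 11 (t=53: DEC q by 8): {p=-15, q=-23, r=36}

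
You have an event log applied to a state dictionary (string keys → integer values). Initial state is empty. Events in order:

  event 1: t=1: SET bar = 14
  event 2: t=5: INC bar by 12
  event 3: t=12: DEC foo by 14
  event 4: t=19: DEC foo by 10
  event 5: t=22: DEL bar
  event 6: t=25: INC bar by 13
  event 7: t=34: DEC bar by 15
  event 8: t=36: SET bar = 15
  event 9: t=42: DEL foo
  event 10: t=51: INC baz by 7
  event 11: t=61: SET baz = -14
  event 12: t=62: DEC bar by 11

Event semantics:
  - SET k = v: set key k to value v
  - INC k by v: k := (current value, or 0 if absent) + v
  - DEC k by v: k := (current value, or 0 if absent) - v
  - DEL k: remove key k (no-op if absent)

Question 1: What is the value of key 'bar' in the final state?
Answer: 4

Derivation:
Track key 'bar' through all 12 events:
  event 1 (t=1: SET bar = 14): bar (absent) -> 14
  event 2 (t=5: INC bar by 12): bar 14 -> 26
  event 3 (t=12: DEC foo by 14): bar unchanged
  event 4 (t=19: DEC foo by 10): bar unchanged
  event 5 (t=22: DEL bar): bar 26 -> (absent)
  event 6 (t=25: INC bar by 13): bar (absent) -> 13
  event 7 (t=34: DEC bar by 15): bar 13 -> -2
  event 8 (t=36: SET bar = 15): bar -2 -> 15
  event 9 (t=42: DEL foo): bar unchanged
  event 10 (t=51: INC baz by 7): bar unchanged
  event 11 (t=61: SET baz = -14): bar unchanged
  event 12 (t=62: DEC bar by 11): bar 15 -> 4
Final: bar = 4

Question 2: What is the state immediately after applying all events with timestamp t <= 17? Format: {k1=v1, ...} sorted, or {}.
Apply events with t <= 17 (3 events):
  after event 1 (t=1: SET bar = 14): {bar=14}
  after event 2 (t=5: INC bar by 12): {bar=26}
  after event 3 (t=12: DEC foo by 14): {bar=26, foo=-14}

Answer: {bar=26, foo=-14}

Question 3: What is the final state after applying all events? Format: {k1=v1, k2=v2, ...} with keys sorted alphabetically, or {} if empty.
Answer: {bar=4, baz=-14}

Derivation:
  after event 1 (t=1: SET bar = 14): {bar=14}
  after event 2 (t=5: INC bar by 12): {bar=26}
  after event 3 (t=12: DEC foo by 14): {bar=26, foo=-14}
  after event 4 (t=19: DEC foo by 10): {bar=26, foo=-24}
  after event 5 (t=22: DEL bar): {foo=-24}
  after event 6 (t=25: INC bar by 13): {bar=13, foo=-24}
  after event 7 (t=34: DEC bar by 15): {bar=-2, foo=-24}
  after event 8 (t=36: SET bar = 15): {bar=15, foo=-24}
  after event 9 (t=42: DEL foo): {bar=15}
  after event 10 (t=51: INC baz by 7): {bar=15, baz=7}
  after event 11 (t=61: SET baz = -14): {bar=15, baz=-14}
  after event 12 (t=62: DEC bar by 11): {bar=4, baz=-14}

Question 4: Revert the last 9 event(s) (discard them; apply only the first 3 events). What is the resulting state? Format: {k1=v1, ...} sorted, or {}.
Keep first 3 events (discard last 9):
  after event 1 (t=1: SET bar = 14): {bar=14}
  after event 2 (t=5: INC bar by 12): {bar=26}
  after event 3 (t=12: DEC foo by 14): {bar=26, foo=-14}

Answer: {bar=26, foo=-14}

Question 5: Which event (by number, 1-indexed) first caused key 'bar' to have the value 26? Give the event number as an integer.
Looking for first event where bar becomes 26:
  event 1: bar = 14
  event 2: bar 14 -> 26  <-- first match

Answer: 2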